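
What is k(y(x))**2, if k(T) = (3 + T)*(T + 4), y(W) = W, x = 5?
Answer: 5184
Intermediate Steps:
k(T) = (3 + T)*(4 + T)
k(y(x))**2 = (12 + 5**2 + 7*5)**2 = (12 + 25 + 35)**2 = 72**2 = 5184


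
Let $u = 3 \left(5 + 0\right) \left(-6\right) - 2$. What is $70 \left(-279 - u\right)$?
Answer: $-13090$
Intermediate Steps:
$u = -92$ ($u = 3 \cdot 5 \left(-6\right) - 2 = 15 \left(-6\right) - 2 = -90 - 2 = -92$)
$70 \left(-279 - u\right) = 70 \left(-279 - -92\right) = 70 \left(-279 + 92\right) = 70 \left(-187\right) = -13090$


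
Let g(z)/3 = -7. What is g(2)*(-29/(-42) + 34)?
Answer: -1457/2 ≈ -728.50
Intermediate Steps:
g(z) = -21 (g(z) = 3*(-7) = -21)
g(2)*(-29/(-42) + 34) = -21*(-29/(-42) + 34) = -21*(-29*(-1/42) + 34) = -21*(29/42 + 34) = -21*1457/42 = -1457/2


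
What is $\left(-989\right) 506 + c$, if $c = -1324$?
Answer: $-501758$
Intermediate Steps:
$\left(-989\right) 506 + c = \left(-989\right) 506 - 1324 = -500434 - 1324 = -501758$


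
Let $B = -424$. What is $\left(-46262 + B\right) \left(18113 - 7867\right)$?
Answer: $-478344756$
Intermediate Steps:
$\left(-46262 + B\right) \left(18113 - 7867\right) = \left(-46262 - 424\right) \left(18113 - 7867\right) = \left(-46686\right) 10246 = -478344756$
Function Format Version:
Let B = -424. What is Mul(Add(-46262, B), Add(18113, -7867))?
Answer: -478344756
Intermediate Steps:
Mul(Add(-46262, B), Add(18113, -7867)) = Mul(Add(-46262, -424), Add(18113, -7867)) = Mul(-46686, 10246) = -478344756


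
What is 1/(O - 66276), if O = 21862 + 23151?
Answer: -1/21263 ≈ -4.7030e-5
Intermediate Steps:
O = 45013
1/(O - 66276) = 1/(45013 - 66276) = 1/(-21263) = -1/21263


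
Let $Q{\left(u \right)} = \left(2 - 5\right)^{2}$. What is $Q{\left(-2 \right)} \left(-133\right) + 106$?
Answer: $-1091$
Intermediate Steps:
$Q{\left(u \right)} = 9$ ($Q{\left(u \right)} = \left(-3\right)^{2} = 9$)
$Q{\left(-2 \right)} \left(-133\right) + 106 = 9 \left(-133\right) + 106 = -1197 + 106 = -1091$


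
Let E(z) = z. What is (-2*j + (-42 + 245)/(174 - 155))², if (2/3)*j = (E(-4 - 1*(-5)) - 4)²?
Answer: 96100/361 ≈ 266.21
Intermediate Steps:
j = 27/2 (j = 3*((-4 - 1*(-5)) - 4)²/2 = 3*((-4 + 5) - 4)²/2 = 3*(1 - 4)²/2 = (3/2)*(-3)² = (3/2)*9 = 27/2 ≈ 13.500)
(-2*j + (-42 + 245)/(174 - 155))² = (-2*27/2 + (-42 + 245)/(174 - 155))² = (-27 + 203/19)² = (-310/19)² = 96100/361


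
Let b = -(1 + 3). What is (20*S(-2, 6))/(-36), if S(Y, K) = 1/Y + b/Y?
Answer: -⅚ ≈ -0.83333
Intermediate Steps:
b = -4 (b = -1*4 = -4)
S(Y, K) = -3/Y (S(Y, K) = 1/Y - 4/Y = -3/Y)
(20*S(-2, 6))/(-36) = (20*(-3/(-2)))/(-36) = (20*(-3*(-½)))*(-1/36) = (20*(3/2))*(-1/36) = 30*(-1/36) = -⅚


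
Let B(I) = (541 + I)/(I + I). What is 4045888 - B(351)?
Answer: 1420106242/351 ≈ 4.0459e+6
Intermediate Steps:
B(I) = (541 + I)/(2*I) (B(I) = (541 + I)/((2*I)) = (541 + I)*(1/(2*I)) = (541 + I)/(2*I))
4045888 - B(351) = 4045888 - (541 + 351)/(2*351) = 4045888 - 892/(2*351) = 4045888 - 1*446/351 = 4045888 - 446/351 = 1420106242/351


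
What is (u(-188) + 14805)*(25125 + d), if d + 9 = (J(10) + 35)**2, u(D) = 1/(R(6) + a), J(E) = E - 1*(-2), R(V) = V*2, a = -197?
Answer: 14968219660/37 ≈ 4.0455e+8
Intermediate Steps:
R(V) = 2*V
J(E) = 2 + E (J(E) = E + 2 = 2 + E)
u(D) = -1/185 (u(D) = 1/(2*6 - 197) = 1/(12 - 197) = 1/(-185) = -1/185)
d = 2200 (d = -9 + ((2 + 10) + 35)**2 = -9 + (12 + 35)**2 = -9 + 47**2 = -9 + 2209 = 2200)
(u(-188) + 14805)*(25125 + d) = (-1/185 + 14805)*(25125 + 2200) = (2738924/185)*27325 = 14968219660/37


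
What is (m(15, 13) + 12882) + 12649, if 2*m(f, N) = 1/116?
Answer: 5923193/232 ≈ 25531.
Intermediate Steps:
m(f, N) = 1/232 (m(f, N) = (½)/116 = (½)*(1/116) = 1/232)
(m(15, 13) + 12882) + 12649 = (1/232 + 12882) + 12649 = 2988625/232 + 12649 = 5923193/232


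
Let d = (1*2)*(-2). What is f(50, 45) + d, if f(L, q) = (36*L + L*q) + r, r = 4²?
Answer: 4062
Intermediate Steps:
r = 16
f(L, q) = 16 + 36*L + L*q (f(L, q) = (36*L + L*q) + 16 = 16 + 36*L + L*q)
d = -4 (d = 2*(-2) = -4)
f(50, 45) + d = (16 + 36*50 + 50*45) - 4 = (16 + 1800 + 2250) - 4 = 4066 - 4 = 4062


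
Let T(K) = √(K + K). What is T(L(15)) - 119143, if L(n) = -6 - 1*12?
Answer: -119143 + 6*I ≈ -1.1914e+5 + 6.0*I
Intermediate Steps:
L(n) = -18 (L(n) = -6 - 12 = -18)
T(K) = √2*√K (T(K) = √(2*K) = √2*√K)
T(L(15)) - 119143 = √2*√(-18) - 119143 = √2*(3*I*√2) - 119143 = 6*I - 119143 = -119143 + 6*I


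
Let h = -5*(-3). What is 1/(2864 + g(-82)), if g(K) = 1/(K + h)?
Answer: 67/191887 ≈ 0.00034916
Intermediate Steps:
h = 15
g(K) = 1/(15 + K) (g(K) = 1/(K + 15) = 1/(15 + K))
1/(2864 + g(-82)) = 1/(2864 + 1/(15 - 82)) = 1/(2864 + 1/(-67)) = 1/(2864 - 1/67) = 1/(191887/67) = 67/191887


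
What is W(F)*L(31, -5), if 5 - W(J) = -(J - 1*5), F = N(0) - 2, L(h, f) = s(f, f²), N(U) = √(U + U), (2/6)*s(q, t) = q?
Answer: 30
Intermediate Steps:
s(q, t) = 3*q
N(U) = √2*√U (N(U) = √(2*U) = √2*√U)
L(h, f) = 3*f
F = -2 (F = √2*√0 - 2 = √2*0 - 2 = 0 - 2 = -2)
W(J) = J (W(J) = 5 - (-1)*(J - 1*5) = 5 - (-1)*(J - 5) = 5 - (-1)*(-5 + J) = 5 - (5 - J) = 5 + (-5 + J) = J)
W(F)*L(31, -5) = -6*(-5) = -2*(-15) = 30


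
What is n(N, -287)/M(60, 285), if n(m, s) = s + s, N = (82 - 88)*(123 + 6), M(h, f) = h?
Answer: -287/30 ≈ -9.5667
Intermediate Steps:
N = -774 (N = -6*129 = -774)
n(m, s) = 2*s
n(N, -287)/M(60, 285) = (2*(-287))/60 = -574*1/60 = -287/30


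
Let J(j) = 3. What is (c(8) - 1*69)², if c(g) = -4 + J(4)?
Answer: 4900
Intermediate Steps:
c(g) = -1 (c(g) = -4 + 3 = -1)
(c(8) - 1*69)² = (-1 - 1*69)² = (-1 - 69)² = (-70)² = 4900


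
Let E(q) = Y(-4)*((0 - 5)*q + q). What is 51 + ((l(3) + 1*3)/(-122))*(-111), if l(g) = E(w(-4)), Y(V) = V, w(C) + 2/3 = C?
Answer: -1733/122 ≈ -14.205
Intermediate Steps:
w(C) = -⅔ + C
E(q) = 16*q (E(q) = -4*((0 - 5)*q + q) = -4*(-5*q + q) = -(-16)*q = 16*q)
l(g) = -224/3 (l(g) = 16*(-⅔ - 4) = 16*(-14/3) = -224/3)
51 + ((l(3) + 1*3)/(-122))*(-111) = 51 + ((-224/3 + 1*3)/(-122))*(-111) = 51 + ((-224/3 + 3)*(-1/122))*(-111) = 51 - 215/3*(-1/122)*(-111) = 51 + (215/366)*(-111) = 51 - 7955/122 = -1733/122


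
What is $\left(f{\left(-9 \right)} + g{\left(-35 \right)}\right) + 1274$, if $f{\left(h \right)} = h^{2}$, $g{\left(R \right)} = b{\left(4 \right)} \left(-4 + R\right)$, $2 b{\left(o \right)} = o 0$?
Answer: $1355$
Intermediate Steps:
$b{\left(o \right)} = 0$ ($b{\left(o \right)} = \frac{o 0}{2} = \frac{1}{2} \cdot 0 = 0$)
$g{\left(R \right)} = 0$ ($g{\left(R \right)} = 0 \left(-4 + R\right) = 0$)
$\left(f{\left(-9 \right)} + g{\left(-35 \right)}\right) + 1274 = \left(\left(-9\right)^{2} + 0\right) + 1274 = \left(81 + 0\right) + 1274 = 81 + 1274 = 1355$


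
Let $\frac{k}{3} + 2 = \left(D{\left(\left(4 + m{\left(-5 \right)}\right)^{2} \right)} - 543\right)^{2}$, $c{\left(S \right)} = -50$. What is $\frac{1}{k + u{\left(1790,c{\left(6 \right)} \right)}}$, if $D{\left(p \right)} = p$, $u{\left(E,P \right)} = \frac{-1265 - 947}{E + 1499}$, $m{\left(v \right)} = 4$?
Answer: $\frac{3289}{2263872401} \approx 1.4528 \cdot 10^{-6}$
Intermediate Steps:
$u{\left(E,P \right)} = - \frac{2212}{1499 + E}$
$k = 688317$ ($k = -6 + 3 \left(\left(4 + 4\right)^{2} - 543\right)^{2} = -6 + 3 \left(8^{2} - 543\right)^{2} = -6 + 3 \left(64 - 543\right)^{2} = -6 + 3 \left(-479\right)^{2} = -6 + 3 \cdot 229441 = -6 + 688323 = 688317$)
$\frac{1}{k + u{\left(1790,c{\left(6 \right)} \right)}} = \frac{1}{688317 - \frac{2212}{1499 + 1790}} = \frac{1}{688317 - \frac{2212}{3289}} = \frac{1}{\frac{2263872401}{3289}} = \frac{3289}{2263872401}$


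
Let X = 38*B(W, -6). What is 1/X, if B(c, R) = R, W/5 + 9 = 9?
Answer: -1/228 ≈ -0.0043860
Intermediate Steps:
W = 0 (W = -45 + 5*9 = -45 + 45 = 0)
X = -228 (X = 38*(-6) = -228)
1/X = 1/(-228) = -1/228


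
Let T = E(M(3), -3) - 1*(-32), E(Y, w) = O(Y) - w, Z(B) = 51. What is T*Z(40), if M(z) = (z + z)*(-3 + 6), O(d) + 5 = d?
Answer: 2448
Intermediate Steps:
O(d) = -5 + d
M(z) = 6*z (M(z) = (2*z)*3 = 6*z)
E(Y, w) = -5 + Y - w (E(Y, w) = (-5 + Y) - w = -5 + Y - w)
T = 48 (T = (-5 + 6*3 - 1*(-3)) - 1*(-32) = (-5 + 18 + 3) + 32 = 16 + 32 = 48)
T*Z(40) = 48*51 = 2448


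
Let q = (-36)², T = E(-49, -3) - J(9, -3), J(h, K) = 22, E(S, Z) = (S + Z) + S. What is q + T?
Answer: 1173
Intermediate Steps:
E(S, Z) = Z + 2*S
T = -123 (T = (-3 + 2*(-49)) - 1*22 = (-3 - 98) - 22 = -101 - 22 = -123)
q = 1296
q + T = 1296 - 123 = 1173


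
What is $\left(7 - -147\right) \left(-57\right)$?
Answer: $-8778$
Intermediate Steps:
$\left(7 - -147\right) \left(-57\right) = \left(7 + 147\right) \left(-57\right) = 154 \left(-57\right) = -8778$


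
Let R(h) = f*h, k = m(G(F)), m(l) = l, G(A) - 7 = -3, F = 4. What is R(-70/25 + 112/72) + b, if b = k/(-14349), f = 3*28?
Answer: -7499764/71745 ≈ -104.53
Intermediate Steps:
f = 84
G(A) = 4 (G(A) = 7 - 3 = 4)
k = 4
R(h) = 84*h
b = -4/14349 (b = 4/(-14349) = 4*(-1/14349) = -4/14349 ≈ -0.00027876)
R(-70/25 + 112/72) + b = 84*(-70/25 + 112/72) - 4/14349 = 84*(-70*1/25 + 112*(1/72)) - 4/14349 = 84*(-14/5 + 14/9) - 4/14349 = 84*(-56/45) - 4/14349 = -1568/15 - 4/14349 = -7499764/71745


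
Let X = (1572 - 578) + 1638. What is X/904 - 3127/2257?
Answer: 389202/255041 ≈ 1.5260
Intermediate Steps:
X = 2632 (X = 994 + 1638 = 2632)
X/904 - 3127/2257 = 2632/904 - 3127/2257 = 2632*(1/904) - 3127*1/2257 = 329/113 - 3127/2257 = 389202/255041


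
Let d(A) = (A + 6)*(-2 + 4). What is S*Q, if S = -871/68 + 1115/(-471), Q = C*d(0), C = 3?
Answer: -1458183/2669 ≈ -546.34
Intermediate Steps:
d(A) = 12 + 2*A (d(A) = (6 + A)*2 = 12 + 2*A)
Q = 36 (Q = 3*(12 + 2*0) = 3*(12 + 0) = 3*12 = 36)
S = -486061/32028 (S = -871*1/68 + 1115*(-1/471) = -871/68 - 1115/471 = -486061/32028 ≈ -15.176)
S*Q = -486061/32028*36 = -1458183/2669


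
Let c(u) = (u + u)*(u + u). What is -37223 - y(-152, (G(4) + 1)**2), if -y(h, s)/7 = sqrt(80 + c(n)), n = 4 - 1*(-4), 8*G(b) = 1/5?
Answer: -37223 + 28*sqrt(21) ≈ -37095.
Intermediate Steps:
G(b) = 1/40 (G(b) = (1/8)/5 = (1/8)*(1/5) = 1/40)
n = 8 (n = 4 + 4 = 8)
c(u) = 4*u**2 (c(u) = (2*u)*(2*u) = 4*u**2)
y(h, s) = -28*sqrt(21) (y(h, s) = -7*sqrt(80 + 4*8**2) = -7*sqrt(80 + 4*64) = -7*sqrt(80 + 256) = -28*sqrt(21))
-37223 - y(-152, (G(4) + 1)**2) = -37223 - (-28)*sqrt(21) = -37223 + 28*sqrt(21)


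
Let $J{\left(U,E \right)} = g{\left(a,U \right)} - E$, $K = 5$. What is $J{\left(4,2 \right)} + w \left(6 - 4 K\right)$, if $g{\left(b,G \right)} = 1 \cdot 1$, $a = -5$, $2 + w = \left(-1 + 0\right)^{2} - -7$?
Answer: $-85$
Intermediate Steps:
$w = 6$ ($w = -2 + \left(\left(-1 + 0\right)^{2} - -7\right) = -2 + \left(\left(-1\right)^{2} + 7\right) = -2 + \left(1 + 7\right) = -2 + 8 = 6$)
$g{\left(b,G \right)} = 1$
$J{\left(U,E \right)} = 1 - E$
$J{\left(4,2 \right)} + w \left(6 - 4 K\right) = \left(1 - 2\right) + 6 \left(6 - 20\right) = -1 + 6 \left(-14\right) = -1 - 84 = -85$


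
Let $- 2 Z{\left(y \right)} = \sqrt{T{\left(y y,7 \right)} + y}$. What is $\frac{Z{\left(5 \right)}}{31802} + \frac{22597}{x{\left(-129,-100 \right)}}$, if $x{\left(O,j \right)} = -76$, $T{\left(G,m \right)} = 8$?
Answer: $- \frac{22597}{76} - \frac{\sqrt{13}}{63604} \approx -297.33$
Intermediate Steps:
$Z{\left(y \right)} = - \frac{\sqrt{8 + y}}{2}$
$\frac{Z{\left(5 \right)}}{31802} + \frac{22597}{x{\left(-129,-100 \right)}} = \frac{\left(- \frac{1}{2}\right) \sqrt{8 + 5}}{31802} + \frac{22597}{-76} = - \frac{\sqrt{13}}{2} \cdot \frac{1}{31802} + 22597 \left(- \frac{1}{76}\right) = - \frac{\sqrt{13}}{63604} - \frac{22597}{76} = - \frac{22597}{76} - \frac{\sqrt{13}}{63604}$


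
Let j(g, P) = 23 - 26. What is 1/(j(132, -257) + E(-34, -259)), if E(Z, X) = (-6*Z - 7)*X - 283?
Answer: -1/51309 ≈ -1.9490e-5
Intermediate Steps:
E(Z, X) = -283 + X*(-7 - 6*Z) (E(Z, X) = (-7 - 6*Z)*X - 283 = X*(-7 - 6*Z) - 283 = -283 + X*(-7 - 6*Z))
j(g, P) = -3
1/(j(132, -257) + E(-34, -259)) = 1/(-3 + (-283 - 7*(-259) - 6*(-259)*(-34))) = 1/(-3 + (-283 + 1813 - 52836)) = 1/(-3 - 51306) = 1/(-51309) = -1/51309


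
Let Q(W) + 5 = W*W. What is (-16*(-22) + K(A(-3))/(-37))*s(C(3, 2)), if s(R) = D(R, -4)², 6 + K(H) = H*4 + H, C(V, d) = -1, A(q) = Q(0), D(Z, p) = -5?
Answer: 326375/37 ≈ 8820.9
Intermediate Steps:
Q(W) = -5 + W² (Q(W) = -5 + W*W = -5 + W²)
A(q) = -5 (A(q) = -5 + 0² = -5 + 0 = -5)
K(H) = -6 + 5*H (K(H) = -6 + (H*4 + H) = -6 + (4*H + H) = -6 + 5*H)
s(R) = 25 (s(R) = (-5)² = 25)
(-16*(-22) + K(A(-3))/(-37))*s(C(3, 2)) = (-16*(-22) + (-6 + 5*(-5))/(-37))*25 = (352 + (-6 - 25)*(-1/37))*25 = (352 - 31*(-1/37))*25 = (352 + 31/37)*25 = (13055/37)*25 = 326375/37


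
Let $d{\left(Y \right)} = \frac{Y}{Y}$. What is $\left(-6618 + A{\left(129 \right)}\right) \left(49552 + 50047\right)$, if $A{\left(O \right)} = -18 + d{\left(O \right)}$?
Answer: $-660839365$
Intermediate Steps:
$d{\left(Y \right)} = 1$
$A{\left(O \right)} = -17$ ($A{\left(O \right)} = -18 + 1 = -17$)
$\left(-6618 + A{\left(129 \right)}\right) \left(49552 + 50047\right) = \left(-6618 - 17\right) \left(49552 + 50047\right) = \left(-6635\right) 99599 = -660839365$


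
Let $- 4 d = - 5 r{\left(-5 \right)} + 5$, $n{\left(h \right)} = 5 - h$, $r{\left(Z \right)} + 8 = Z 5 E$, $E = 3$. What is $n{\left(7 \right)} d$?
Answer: $210$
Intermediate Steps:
$r{\left(Z \right)} = -8 + 15 Z$ ($r{\left(Z \right)} = -8 + Z 5 \cdot 3 = -8 + 5 Z 3 = -8 + 15 Z$)
$d = -105$ ($d = - \frac{- 5 \left(-8 + 15 \left(-5\right)\right) + 5}{4} = - \frac{- 5 \left(-8 - 75\right) + 5}{4} = - \frac{\left(-5\right) \left(-83\right) + 5}{4} = - \frac{415 + 5}{4} = \left(- \frac{1}{4}\right) 420 = -105$)
$n{\left(7 \right)} d = \left(5 - 7\right) \left(-105\right) = \left(-2\right) \left(-105\right) = 210$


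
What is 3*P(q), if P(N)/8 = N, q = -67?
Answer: -1608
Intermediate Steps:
P(N) = 8*N
3*P(q) = 3*(8*(-67)) = 3*(-536) = -1608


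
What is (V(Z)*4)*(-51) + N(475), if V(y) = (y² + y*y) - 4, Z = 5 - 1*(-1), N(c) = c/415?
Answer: -1151281/83 ≈ -13871.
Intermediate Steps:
N(c) = c/415 (N(c) = c*(1/415) = c/415)
Z = 6 (Z = 5 + 1 = 6)
V(y) = -4 + 2*y² (V(y) = (y² + y²) - 4 = 2*y² - 4 = -4 + 2*y²)
(V(Z)*4)*(-51) + N(475) = ((-4 + 2*6²)*4)*(-51) + (1/415)*475 = ((-4 + 2*36)*4)*(-51) + 95/83 = ((-4 + 72)*4)*(-51) + 95/83 = (68*4)*(-51) + 95/83 = 272*(-51) + 95/83 = -13872 + 95/83 = -1151281/83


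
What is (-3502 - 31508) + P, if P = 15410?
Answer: -19600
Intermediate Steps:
(-3502 - 31508) + P = (-3502 - 31508) + 15410 = -35010 + 15410 = -19600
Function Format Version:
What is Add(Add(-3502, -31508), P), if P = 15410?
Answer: -19600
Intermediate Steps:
Add(Add(-3502, -31508), P) = Add(Add(-3502, -31508), 15410) = Add(-35010, 15410) = -19600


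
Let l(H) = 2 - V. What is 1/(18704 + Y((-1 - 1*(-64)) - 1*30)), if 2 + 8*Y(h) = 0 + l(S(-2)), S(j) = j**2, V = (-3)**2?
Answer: 8/149623 ≈ 5.3468e-5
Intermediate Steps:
V = 9
l(H) = -7 (l(H) = 2 - 1*9 = 2 - 9 = -7)
Y(h) = -9/8 (Y(h) = -1/4 + (0 - 7)/8 = -1/4 + (1/8)*(-7) = -1/4 - 7/8 = -9/8)
1/(18704 + Y((-1 - 1*(-64)) - 1*30)) = 1/(18704 - 9/8) = 1/(149623/8) = 8/149623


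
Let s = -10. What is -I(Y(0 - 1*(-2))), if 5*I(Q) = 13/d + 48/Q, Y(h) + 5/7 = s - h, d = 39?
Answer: 919/1335 ≈ 0.68839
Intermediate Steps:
Y(h) = -75/7 - h (Y(h) = -5/7 + (-10 - h) = -75/7 - h)
I(Q) = 1/15 + 48/(5*Q) (I(Q) = (13/39 + 48/Q)/5 = (13*(1/39) + 48/Q)/5 = (1/3 + 48/Q)/5 = 1/15 + 48/(5*Q))
-I(Y(0 - 1*(-2))) = -(144 + (-75/7 - (0 - 1*(-2))))/(15*(-75/7 - (0 - 1*(-2)))) = -(144 + (-75/7 - (0 + 2)))/(15*(-75/7 - (0 + 2))) = -(144 + (-75/7 - 1*2))/(15*(-75/7 - 1*2)) = -(144 + (-75/7 - 2))/(15*(-75/7 - 2)) = -(144 - 89/7)/(15*(-89/7)) = -(-7)*919/(15*89*7) = -1*(-919/1335) = 919/1335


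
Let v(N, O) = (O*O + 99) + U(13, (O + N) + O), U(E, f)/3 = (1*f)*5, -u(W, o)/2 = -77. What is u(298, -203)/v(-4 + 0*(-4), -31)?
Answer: 11/5 ≈ 2.2000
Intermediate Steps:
u(W, o) = 154 (u(W, o) = -2*(-77) = 154)
U(E, f) = 15*f (U(E, f) = 3*((1*f)*5) = 3*(f*5) = 3*(5*f) = 15*f)
v(N, O) = 99 + O**2 + 15*N + 30*O (v(N, O) = (O*O + 99) + 15*((O + N) + O) = (O**2 + 99) + 15*((N + O) + O) = (99 + O**2) + 15*(N + 2*O) = (99 + O**2) + (15*N + 30*O) = 99 + O**2 + 15*N + 30*O)
u(298, -203)/v(-4 + 0*(-4), -31) = 154/(99 + (-31)**2 + 15*(-4 + 0*(-4)) + 30*(-31)) = 154/(99 + 961 + 15*(-4 + 0) - 930) = 154/(99 + 961 + 15*(-4) - 930) = 154/(99 + 961 - 60 - 930) = 154/70 = 154*(1/70) = 11/5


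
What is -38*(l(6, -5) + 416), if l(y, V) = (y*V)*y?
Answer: -8968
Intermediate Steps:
l(y, V) = V*y**2 (l(y, V) = (V*y)*y = V*y**2)
-38*(l(6, -5) + 416) = -38*(-5*6**2 + 416) = -38*(-5*36 + 416) = -38*(-180 + 416) = -38*236 = -8968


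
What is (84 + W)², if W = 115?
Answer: 39601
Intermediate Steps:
(84 + W)² = (84 + 115)² = 199² = 39601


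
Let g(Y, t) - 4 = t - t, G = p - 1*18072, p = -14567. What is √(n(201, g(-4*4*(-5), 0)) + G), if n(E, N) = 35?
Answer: 2*I*√8151 ≈ 180.57*I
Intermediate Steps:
G = -32639 (G = -14567 - 1*18072 = -14567 - 18072 = -32639)
g(Y, t) = 4 (g(Y, t) = 4 + (t - t) = 4 + 0 = 4)
√(n(201, g(-4*4*(-5), 0)) + G) = √(35 - 32639) = √(-32604) = 2*I*√8151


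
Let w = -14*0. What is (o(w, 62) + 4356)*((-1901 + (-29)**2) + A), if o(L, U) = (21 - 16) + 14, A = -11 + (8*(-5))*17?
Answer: -7660625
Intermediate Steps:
w = 0
A = -691 (A = -11 - 40*17 = -11 - 680 = -691)
o(L, U) = 19 (o(L, U) = 5 + 14 = 19)
(o(w, 62) + 4356)*((-1901 + (-29)**2) + A) = (19 + 4356)*((-1901 + (-29)**2) - 691) = 4375*((-1901 + 841) - 691) = 4375*(-1060 - 691) = 4375*(-1751) = -7660625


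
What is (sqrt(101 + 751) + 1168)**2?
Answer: 1365076 + 4672*sqrt(213) ≈ 1.4333e+6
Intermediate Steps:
(sqrt(101 + 751) + 1168)**2 = (sqrt(852) + 1168)**2 = (2*sqrt(213) + 1168)**2 = (1168 + 2*sqrt(213))**2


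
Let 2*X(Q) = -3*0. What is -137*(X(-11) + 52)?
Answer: -7124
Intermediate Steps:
X(Q) = 0 (X(Q) = (-3*0)/2 = (½)*0 = 0)
-137*(X(-11) + 52) = -137*(0 + 52) = -137*52 = -7124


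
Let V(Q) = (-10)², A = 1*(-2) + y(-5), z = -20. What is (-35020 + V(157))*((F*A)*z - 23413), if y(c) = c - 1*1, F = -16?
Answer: 906977160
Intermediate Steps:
y(c) = -1 + c (y(c) = c - 1 = -1 + c)
A = -8 (A = 1*(-2) + (-1 - 5) = -2 - 6 = -8)
V(Q) = 100
(-35020 + V(157))*((F*A)*z - 23413) = (-35020 + 100)*(-16*(-8)*(-20) - 23413) = -34920*(128*(-20) - 23413) = -34920*(-2560 - 23413) = -34920*(-25973) = 906977160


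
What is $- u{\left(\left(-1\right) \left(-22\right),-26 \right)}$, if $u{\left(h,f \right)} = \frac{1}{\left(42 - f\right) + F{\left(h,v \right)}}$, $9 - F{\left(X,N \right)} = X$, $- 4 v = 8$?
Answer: $- \frac{1}{55} \approx -0.018182$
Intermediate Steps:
$v = -2$ ($v = \left(- \frac{1}{4}\right) 8 = -2$)
$F{\left(X,N \right)} = 9 - X$
$u{\left(h,f \right)} = \frac{1}{51 - f - h}$ ($u{\left(h,f \right)} = \frac{1}{\left(42 - f\right) - \left(-9 + h\right)} = \frac{1}{51 - f - h}$)
$- u{\left(\left(-1\right) \left(-22\right),-26 \right)} = - \frac{-1}{-51 - 26 - -22} = - \frac{-1}{-51 - 26 + 22} = - \frac{-1}{-55} = - \frac{\left(-1\right) \left(-1\right)}{55} = \left(-1\right) \frac{1}{55} = - \frac{1}{55}$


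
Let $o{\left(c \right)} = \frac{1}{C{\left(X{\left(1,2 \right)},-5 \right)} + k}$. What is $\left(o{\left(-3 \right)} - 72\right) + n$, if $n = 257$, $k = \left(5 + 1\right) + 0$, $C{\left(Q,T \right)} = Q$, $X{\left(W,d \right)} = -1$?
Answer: $\frac{926}{5} \approx 185.2$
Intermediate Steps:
$k = 6$ ($k = 6 + 0 = 6$)
$o{\left(c \right)} = \frac{1}{5}$ ($o{\left(c \right)} = \frac{1}{-1 + 6} = \frac{1}{5}$)
$\left(o{\left(-3 \right)} - 72\right) + n = \left(\frac{1}{5} - 72\right) + 257 = - \frac{359}{5} + 257 = \frac{926}{5}$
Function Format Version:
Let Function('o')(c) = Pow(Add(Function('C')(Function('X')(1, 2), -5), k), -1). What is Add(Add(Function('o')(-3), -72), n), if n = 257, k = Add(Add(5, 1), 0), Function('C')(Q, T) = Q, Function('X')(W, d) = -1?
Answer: Rational(926, 5) ≈ 185.20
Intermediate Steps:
k = 6 (k = Add(6, 0) = 6)
Function('o')(c) = Rational(1, 5) (Function('o')(c) = Pow(Add(-1, 6), -1) = Pow(5, -1) = Rational(1, 5))
Add(Add(Function('o')(-3), -72), n) = Add(Add(Rational(1, 5), -72), 257) = Add(Rational(-359, 5), 257) = Rational(926, 5)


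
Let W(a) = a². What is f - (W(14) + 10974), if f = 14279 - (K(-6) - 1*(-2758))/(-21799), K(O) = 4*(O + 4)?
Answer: 67775841/21799 ≈ 3109.1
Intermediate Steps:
K(O) = 16 + 4*O (K(O) = 4*(4 + O) = 16 + 4*O)
f = 311270671/21799 (f = 14279 - ((16 + 4*(-6)) - 1*(-2758))/(-21799) = 14279 - ((16 - 24) + 2758)*(-1)/21799 = 14279 - (-8 + 2758)*(-1)/21799 = 14279 - 2750*(-1)/21799 = 14279 - 1*(-2750/21799) = 14279 + 2750/21799 = 311270671/21799 ≈ 14279.)
f - (W(14) + 10974) = 311270671/21799 - (14² + 10974) = 311270671/21799 - (196 + 10974) = 311270671/21799 - 1*11170 = 311270671/21799 - 11170 = 67775841/21799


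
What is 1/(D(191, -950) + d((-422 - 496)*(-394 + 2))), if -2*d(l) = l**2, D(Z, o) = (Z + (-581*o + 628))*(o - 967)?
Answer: -1/65807828541 ≈ -1.5196e-11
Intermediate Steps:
D(Z, o) = (-967 + o)*(628 + Z - 581*o) (D(Z, o) = (Z + (628 - 581*o))*(-967 + o) = (628 + Z - 581*o)*(-967 + o) = (-967 + o)*(628 + Z - 581*o))
d(l) = -l**2/2
1/(D(191, -950) + d((-422 - 496)*(-394 + 2))) = 1/((-607276 - 967*191 - 581*(-950)**2 + 562455*(-950) + 191*(-950)) - (-422 - 496)**2*(-394 + 2)**2/2) = 1/((-607276 - 184697 - 581*902500 - 534332250 - 181450) - (-918*(-392))**2/2) = 1/((-607276 - 184697 - 524352500 - 534332250 - 181450) - 1/2*359856**2) = 1/(-1059658173 - 1/2*129496340736) = 1/(-1059658173 - 64748170368) = 1/(-65807828541) = -1/65807828541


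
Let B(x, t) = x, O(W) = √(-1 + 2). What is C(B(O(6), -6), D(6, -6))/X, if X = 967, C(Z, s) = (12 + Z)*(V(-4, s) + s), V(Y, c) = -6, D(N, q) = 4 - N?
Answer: -104/967 ≈ -0.10755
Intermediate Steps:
O(W) = 1 (O(W) = √1 = 1)
C(Z, s) = (-6 + s)*(12 + Z) (C(Z, s) = (12 + Z)*(-6 + s) = (-6 + s)*(12 + Z))
C(B(O(6), -6), D(6, -6))/X = (-72 - 6*1 + 12*(4 - 1*6) + 1*(4 - 1*6))/967 = (-72 - 6 + 12*(4 - 6) + 1*(4 - 6))*(1/967) = (-72 - 6 + 12*(-2) + 1*(-2))*(1/967) = (-72 - 6 - 24 - 2)*(1/967) = -104*1/967 = -104/967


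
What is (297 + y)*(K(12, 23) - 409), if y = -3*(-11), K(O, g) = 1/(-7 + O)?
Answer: -134904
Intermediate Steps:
y = 33
(297 + y)*(K(12, 23) - 409) = (297 + 33)*(1/(-7 + 12) - 409) = 330*(1/5 - 409) = 330*(⅕ - 409) = 330*(-2044/5) = -134904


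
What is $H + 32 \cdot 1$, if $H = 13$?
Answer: $45$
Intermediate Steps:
$H + 32 \cdot 1 = 13 + 32 \cdot 1 = 13 + 32 = 45$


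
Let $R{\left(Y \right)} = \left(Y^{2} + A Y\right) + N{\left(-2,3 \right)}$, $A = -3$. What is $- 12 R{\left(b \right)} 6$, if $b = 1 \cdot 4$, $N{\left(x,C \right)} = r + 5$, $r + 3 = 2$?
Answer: $-576$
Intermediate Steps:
$r = -1$ ($r = -3 + 2 = -1$)
$N{\left(x,C \right)} = 4$ ($N{\left(x,C \right)} = -1 + 5 = 4$)
$b = 4$
$R{\left(Y \right)} = 4 + Y^{2} - 3 Y$ ($R{\left(Y \right)} = \left(Y^{2} - 3 Y\right) + 4 = 4 + Y^{2} - 3 Y$)
$- 12 R{\left(b \right)} 6 = - 12 \left(4 + 4^{2} - 12\right) 6 = - 12 \left(4 + 16 - 12\right) 6 = \left(-12\right) 8 \cdot 6 = \left(-96\right) 6 = -576$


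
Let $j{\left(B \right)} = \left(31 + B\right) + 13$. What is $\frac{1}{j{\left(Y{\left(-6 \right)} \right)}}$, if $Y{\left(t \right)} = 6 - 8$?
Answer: $\frac{1}{42} \approx 0.02381$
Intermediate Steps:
$Y{\left(t \right)} = -2$
$j{\left(B \right)} = 44 + B$
$\frac{1}{j{\left(Y{\left(-6 \right)} \right)}} = \frac{1}{44 - 2} = \frac{1}{42}$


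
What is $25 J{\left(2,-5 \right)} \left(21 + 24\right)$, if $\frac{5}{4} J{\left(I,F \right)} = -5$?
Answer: $-4500$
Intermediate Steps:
$J{\left(I,F \right)} = -4$ ($J{\left(I,F \right)} = \frac{4}{5} \left(-5\right) = -4$)
$25 J{\left(2,-5 \right)} \left(21 + 24\right) = 25 \left(-4\right) \left(21 + 24\right) = \left(-100\right) 45 = -4500$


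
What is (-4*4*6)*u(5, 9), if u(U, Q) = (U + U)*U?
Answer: -4800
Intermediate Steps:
u(U, Q) = 2*U² (u(U, Q) = (2*U)*U = 2*U²)
(-4*4*6)*u(5, 9) = (-4*4*6)*(2*5²) = (-16*6)*(2*25) = -96*50 = -4800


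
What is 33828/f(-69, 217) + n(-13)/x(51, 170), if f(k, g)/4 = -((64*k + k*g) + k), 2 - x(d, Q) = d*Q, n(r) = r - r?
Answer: 2819/6486 ≈ 0.43463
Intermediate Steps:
n(r) = 0
x(d, Q) = 2 - Q*d (x(d, Q) = 2 - d*Q = 2 - Q*d)
f(k, g) = -260*k - 4*g*k (f(k, g) = 4*(-((64*k + k*g) + k)) = 4*(-((64*k + g*k) + k)) = 4*(-(65*k + g*k)) = 4*(-65*k - g*k) = -260*k - 4*g*k)
33828/f(-69, 217) + n(-13)/x(51, 170) = 33828/((-4*(-69)*(65 + 217))) + 0/(2 - 1*170*51) = 33828/((-4*(-69)*282)) + 0/(2 - 8670) = 33828/77832 + 0/(-8668) = 33828*(1/77832) + 0*(-1/8668) = 2819/6486 + 0 = 2819/6486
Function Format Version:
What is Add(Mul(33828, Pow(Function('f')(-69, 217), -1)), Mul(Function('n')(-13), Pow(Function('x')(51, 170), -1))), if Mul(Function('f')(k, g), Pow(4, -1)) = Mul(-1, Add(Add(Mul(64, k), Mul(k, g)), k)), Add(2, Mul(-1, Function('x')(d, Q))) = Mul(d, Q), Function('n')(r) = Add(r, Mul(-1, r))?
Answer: Rational(2819, 6486) ≈ 0.43463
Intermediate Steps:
Function('n')(r) = 0
Function('x')(d, Q) = Add(2, Mul(-1, Q, d)) (Function('x')(d, Q) = Add(2, Mul(-1, Mul(d, Q))) = Add(2, Mul(-1, Mul(Q, d))) = Add(2, Mul(-1, Q, d)))
Function('f')(k, g) = Add(Mul(-260, k), Mul(-4, g, k)) (Function('f')(k, g) = Mul(4, Mul(-1, Add(Add(Mul(64, k), Mul(k, g)), k))) = Mul(4, Mul(-1, Add(Add(Mul(64, k), Mul(g, k)), k))) = Mul(4, Mul(-1, Add(Mul(65, k), Mul(g, k)))) = Mul(4, Add(Mul(-65, k), Mul(-1, g, k))) = Add(Mul(-260, k), Mul(-4, g, k)))
Add(Mul(33828, Pow(Function('f')(-69, 217), -1)), Mul(Function('n')(-13), Pow(Function('x')(51, 170), -1))) = Add(Mul(33828, Pow(Mul(-4, -69, Add(65, 217)), -1)), Mul(0, Pow(Add(2, Mul(-1, 170, 51)), -1))) = Add(Mul(33828, Pow(Mul(-4, -69, 282), -1)), Mul(0, Pow(Add(2, -8670), -1))) = Add(Mul(33828, Pow(77832, -1)), Mul(0, Pow(-8668, -1))) = Add(Mul(33828, Rational(1, 77832)), Mul(0, Rational(-1, 8668))) = Add(Rational(2819, 6486), 0) = Rational(2819, 6486)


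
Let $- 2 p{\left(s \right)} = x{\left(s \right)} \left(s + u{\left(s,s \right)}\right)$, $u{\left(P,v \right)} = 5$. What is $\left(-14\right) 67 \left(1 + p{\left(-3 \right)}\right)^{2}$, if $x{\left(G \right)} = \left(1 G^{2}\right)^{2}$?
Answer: $-6003200$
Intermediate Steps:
$x{\left(G \right)} = G^{4}$ ($x{\left(G \right)} = \left(G^{2}\right)^{2} = G^{4}$)
$p{\left(s \right)} = - \frac{s^{4} \left(5 + s\right)}{2}$ ($p{\left(s \right)} = - \frac{s^{4} \left(s + 5\right)}{2} = - \frac{s^{4} \left(5 + s\right)}{2}$)
$\left(-14\right) 67 \left(1 + p{\left(-3 \right)}\right)^{2} = \left(-14\right) 67 \left(1 + \frac{\left(-3\right)^{4} \left(-5 - -3\right)}{2}\right)^{2} = - 938 \left(1 + \frac{1}{2} \cdot 81 \left(-5 + 3\right)\right)^{2} = - 938 \left(1 + \frac{1}{2} \cdot 81 \left(-2\right)\right)^{2} = - 938 \left(1 - 81\right)^{2} = - 938 \left(-80\right)^{2} = \left(-938\right) 6400 = -6003200$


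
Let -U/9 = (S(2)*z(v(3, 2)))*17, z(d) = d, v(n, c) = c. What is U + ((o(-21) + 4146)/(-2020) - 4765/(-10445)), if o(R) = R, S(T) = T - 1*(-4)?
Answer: -1550841629/843956 ≈ -1837.6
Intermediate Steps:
S(T) = 4 + T (S(T) = T + 4 = 4 + T)
U = -1836 (U = -9*(4 + 2)*2*17 = -9*6*2*17 = -108*17 = -9*204 = -1836)
U + ((o(-21) + 4146)/(-2020) - 4765/(-10445)) = -1836 + ((-21 + 4146)/(-2020) - 4765/(-10445)) = -1836 + (4125*(-1/2020) - 4765*(-1/10445)) = -1836 + (-825/404 + 953/2089) = -1836 - 1338413/843956 = -1550841629/843956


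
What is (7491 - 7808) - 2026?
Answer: -2343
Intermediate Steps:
(7491 - 7808) - 2026 = -317 - 2026 = -2343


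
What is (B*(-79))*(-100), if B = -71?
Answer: -560900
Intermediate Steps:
(B*(-79))*(-100) = -71*(-79)*(-100) = 5609*(-100) = -560900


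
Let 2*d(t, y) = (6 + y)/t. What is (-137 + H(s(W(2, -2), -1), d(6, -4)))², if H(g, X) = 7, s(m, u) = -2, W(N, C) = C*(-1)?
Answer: 16900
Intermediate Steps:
W(N, C) = -C
d(t, y) = (6 + y)/(2*t) (d(t, y) = ((6 + y)/t)/2 = (6 + y)/(2*t))
(-137 + H(s(W(2, -2), -1), d(6, -4)))² = (-137 + 7)² = (-130)² = 16900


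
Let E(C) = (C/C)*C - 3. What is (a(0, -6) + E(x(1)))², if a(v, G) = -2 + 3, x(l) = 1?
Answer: 1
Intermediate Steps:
E(C) = -3 + C (E(C) = 1*C - 3 = C - 3 = -3 + C)
a(v, G) = 1
(a(0, -6) + E(x(1)))² = (1 + (-3 + 1))² = (1 - 2)² = (-1)² = 1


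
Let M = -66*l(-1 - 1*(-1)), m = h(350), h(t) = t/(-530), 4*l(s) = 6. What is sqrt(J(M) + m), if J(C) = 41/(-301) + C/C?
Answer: sqrt(51767485)/15953 ≈ 0.45101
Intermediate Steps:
l(s) = 3/2 (l(s) = (1/4)*6 = 3/2)
h(t) = -t/530 (h(t) = t*(-1/530) = -t/530)
m = -35/53 (m = -1/530*350 = -35/53 ≈ -0.66038)
M = -99 (M = -66*3/2 = -99)
J(C) = 260/301 (J(C) = 41*(-1/301) + 1 = -41/301 + 1 = 260/301)
sqrt(J(M) + m) = sqrt(260/301 - 35/53) = sqrt(3245/15953) = sqrt(51767485)/15953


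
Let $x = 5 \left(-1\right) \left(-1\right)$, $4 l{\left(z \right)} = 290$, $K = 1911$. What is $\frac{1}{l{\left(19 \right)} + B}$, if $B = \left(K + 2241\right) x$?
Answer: $\frac{2}{41665} \approx 4.8002 \cdot 10^{-5}$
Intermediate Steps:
$l{\left(z \right)} = \frac{145}{2}$ ($l{\left(z \right)} = \frac{1}{4} \cdot 290 = \frac{145}{2}$)
$x = 5$ ($x = \left(-5\right) \left(-1\right) = 5$)
$B = 20760$ ($B = \left(1911 + 2241\right) 5 = 4152 \cdot 5 = 20760$)
$\frac{1}{l{\left(19 \right)} + B} = \frac{1}{\frac{145}{2} + 20760} = \frac{1}{\frac{41665}{2}} = \frac{2}{41665}$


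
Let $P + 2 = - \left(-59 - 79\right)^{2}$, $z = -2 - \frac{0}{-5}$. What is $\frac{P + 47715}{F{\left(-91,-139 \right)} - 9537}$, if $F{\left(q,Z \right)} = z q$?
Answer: $- \frac{28669}{9355} \approx -3.0646$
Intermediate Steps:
$z = -2$ ($z = -2 - 0 \left(- \frac{1}{5}\right) = -2 - 0 = -2 + 0 = -2$)
$F{\left(q,Z \right)} = - 2 q$
$P = -19046$ ($P = -2 - \left(-59 - 79\right)^{2} = -2 - \left(-138\right)^{2} = -2 - 19044 = -19046$)
$\frac{P + 47715}{F{\left(-91,-139 \right)} - 9537} = \frac{-19046 + 47715}{\left(-2\right) \left(-91\right) - 9537} = \frac{28669}{182 - 9537} = \frac{28669}{-9355} = 28669 \left(- \frac{1}{9355}\right) = - \frac{28669}{9355}$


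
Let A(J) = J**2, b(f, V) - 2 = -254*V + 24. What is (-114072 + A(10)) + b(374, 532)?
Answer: -249074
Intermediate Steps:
b(f, V) = 26 - 254*V (b(f, V) = 2 + (-254*V + 24) = 2 + (24 - 254*V) = 26 - 254*V)
(-114072 + A(10)) + b(374, 532) = (-114072 + 10**2) + (26 - 254*532) = (-114072 + 100) + (26 - 135128) = -113972 - 135102 = -249074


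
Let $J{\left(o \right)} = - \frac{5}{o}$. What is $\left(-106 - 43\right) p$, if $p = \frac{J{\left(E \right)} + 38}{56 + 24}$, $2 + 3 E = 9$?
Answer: $- \frac{37399}{560} \approx -66.784$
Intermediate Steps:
$E = \frac{7}{3}$ ($E = - \frac{2}{3} + \frac{1}{3} \cdot 9 = - \frac{2}{3} + 3 = \frac{7}{3} \approx 2.3333$)
$p = \frac{251}{560}$ ($p = \frac{- \frac{5}{\frac{7}{3}} + 38}{56 + 24} = \frac{\left(-5\right) \frac{3}{7} + 38}{80} = \left(- \frac{15}{7} + 38\right) \frac{1}{80} = \frac{251}{7} \cdot \frac{1}{80} = \frac{251}{560} \approx 0.44821$)
$\left(-106 - 43\right) p = \left(-106 - 43\right) \frac{251}{560} = \left(-149\right) \frac{251}{560} = - \frac{37399}{560}$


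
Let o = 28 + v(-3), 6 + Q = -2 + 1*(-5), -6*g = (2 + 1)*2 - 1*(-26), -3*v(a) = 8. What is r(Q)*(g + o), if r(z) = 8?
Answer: 160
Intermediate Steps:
v(a) = -8/3 (v(a) = -1/3*8 = -8/3)
g = -16/3 (g = -((2 + 1)*2 - 1*(-26))/6 = -(3*2 + 26)/6 = -(6 + 26)/6 = -1/6*32 = -16/3 ≈ -5.3333)
Q = -13 (Q = -6 + (-2 + 1*(-5)) = -6 + (-2 - 5) = -6 - 7 = -13)
o = 76/3 (o = 28 - 8/3 = 76/3 ≈ 25.333)
r(Q)*(g + o) = 8*(-16/3 + 76/3) = 8*20 = 160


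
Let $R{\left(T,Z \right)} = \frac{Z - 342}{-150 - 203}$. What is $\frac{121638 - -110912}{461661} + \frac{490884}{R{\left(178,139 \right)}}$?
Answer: $\frac{79997612616022}{93717183} \approx 8.5361 \cdot 10^{5}$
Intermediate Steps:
$R{\left(T,Z \right)} = \frac{342}{353} - \frac{Z}{353}$ ($R{\left(T,Z \right)} = \frac{-342 + Z}{-353} = \left(-342 + Z\right) \left(- \frac{1}{353}\right) = \frac{342}{353} - \frac{Z}{353}$)
$\frac{121638 - -110912}{461661} + \frac{490884}{R{\left(178,139 \right)}} = \frac{121638 - -110912}{461661} + \frac{490884}{\frac{342}{353} - \frac{139}{353}} = \left(121638 + 110912\right) \frac{1}{461661} + \frac{490884}{\frac{342}{353} - \frac{139}{353}} = 232550 \cdot \frac{1}{461661} + \frac{490884}{\frac{203}{353}} = \frac{232550}{461661} + 490884 \cdot \frac{353}{203} = \frac{232550}{461661} + \frac{173282052}{203} = \frac{79997612616022}{93717183}$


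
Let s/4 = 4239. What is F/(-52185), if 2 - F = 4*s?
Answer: 67822/52185 ≈ 1.2996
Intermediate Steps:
s = 16956 (s = 4*4239 = 16956)
F = -67822 (F = 2 - 4*16956 = 2 - 1*67824 = 2 - 67824 = -67822)
F/(-52185) = -67822/(-52185) = -67822*(-1/52185) = 67822/52185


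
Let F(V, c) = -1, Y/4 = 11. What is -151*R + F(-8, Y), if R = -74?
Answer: 11173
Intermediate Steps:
Y = 44 (Y = 4*11 = 44)
-151*R + F(-8, Y) = -151*(-74) - 1 = 11174 - 1 = 11173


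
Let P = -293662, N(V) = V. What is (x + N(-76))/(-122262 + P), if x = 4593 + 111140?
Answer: -115657/415924 ≈ -0.27807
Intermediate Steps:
x = 115733
(x + N(-76))/(-122262 + P) = (115733 - 76)/(-122262 - 293662) = 115657/(-415924) = 115657*(-1/415924) = -115657/415924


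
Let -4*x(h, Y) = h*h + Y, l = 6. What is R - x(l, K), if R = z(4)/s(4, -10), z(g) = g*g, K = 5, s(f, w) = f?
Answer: 57/4 ≈ 14.250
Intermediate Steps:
z(g) = g**2
x(h, Y) = -Y/4 - h**2/4 (x(h, Y) = -(h*h + Y)/4 = -(h**2 + Y)/4 = -(Y + h**2)/4 = -Y/4 - h**2/4)
R = 4 (R = 4**2/4 = 16*(1/4) = 4)
R - x(l, K) = 4 - (-1/4*5 - 1/4*6**2) = 4 - (-5/4 - 1/4*36) = 4 - (-5/4 - 9) = 4 - 1*(-41/4) = 4 + 41/4 = 57/4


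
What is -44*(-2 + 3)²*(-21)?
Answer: 924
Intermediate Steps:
-44*(-2 + 3)²*(-21) = -44*1²*(-21) = -44*1*(-21) = -44*(-21) = 924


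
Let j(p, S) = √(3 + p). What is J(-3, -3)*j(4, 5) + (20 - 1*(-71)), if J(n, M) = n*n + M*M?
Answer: 91 + 18*√7 ≈ 138.62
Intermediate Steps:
J(n, M) = M² + n² (J(n, M) = n² + M² = M² + n²)
J(-3, -3)*j(4, 5) + (20 - 1*(-71)) = ((-3)² + (-3)²)*√(3 + 4) + (20 - 1*(-71)) = (9 + 9)*√7 + (20 + 71) = 18*√7 + 91 = 91 + 18*√7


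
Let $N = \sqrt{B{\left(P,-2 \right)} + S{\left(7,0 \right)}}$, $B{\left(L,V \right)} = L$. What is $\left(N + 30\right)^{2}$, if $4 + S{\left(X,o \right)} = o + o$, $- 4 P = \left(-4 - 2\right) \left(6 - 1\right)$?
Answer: $\frac{\left(60 + \sqrt{14}\right)^{2}}{4} \approx 1015.8$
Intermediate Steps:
$P = \frac{15}{2}$ ($P = - \frac{\left(-4 - 2\right) \left(6 - 1\right)}{4} = - \frac{\left(-6\right) 5}{4} = \left(- \frac{1}{4}\right) \left(-30\right) = \frac{15}{2} \approx 7.5$)
$S{\left(X,o \right)} = -4 + 2 o$ ($S{\left(X,o \right)} = -4 + \left(o + o\right) = -4 + 2 o$)
$N = \frac{\sqrt{14}}{2}$ ($N = \sqrt{\frac{15}{2} + \left(-4 + 2 \cdot 0\right)} = \sqrt{\frac{15}{2} + \left(-4 + 0\right)} = \sqrt{\frac{15}{2} - 4} = \sqrt{\frac{7}{2}} = \frac{\sqrt{14}}{2} \approx 1.8708$)
$\left(N + 30\right)^{2} = \left(\frac{\sqrt{14}}{2} + 30\right)^{2} = \left(30 + \frac{\sqrt{14}}{2}\right)^{2}$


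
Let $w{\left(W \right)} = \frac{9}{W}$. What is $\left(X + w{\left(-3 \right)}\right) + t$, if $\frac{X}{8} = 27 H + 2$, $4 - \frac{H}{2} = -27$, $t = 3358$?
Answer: $16763$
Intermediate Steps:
$H = 62$ ($H = 8 - -54 = 8 + 54 = 62$)
$X = 13408$ ($X = 8 \left(27 \cdot 62 + 2\right) = 8 \left(1674 + 2\right) = 8 \cdot 1676 = 13408$)
$\left(X + w{\left(-3 \right)}\right) + t = \left(13408 + \frac{9}{-3}\right) + 3358 = \left(13408 + 9 \left(- \frac{1}{3}\right)\right) + 3358 = \left(13408 - 3\right) + 3358 = 13405 + 3358 = 16763$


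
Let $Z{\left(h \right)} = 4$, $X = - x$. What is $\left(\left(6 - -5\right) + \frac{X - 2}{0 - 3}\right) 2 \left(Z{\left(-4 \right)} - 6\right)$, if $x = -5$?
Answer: $-40$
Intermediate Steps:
$X = 5$ ($X = \left(-1\right) \left(-5\right) = 5$)
$\left(\left(6 - -5\right) + \frac{X - 2}{0 - 3}\right) 2 \left(Z{\left(-4 \right)} - 6\right) = \left(\left(6 - -5\right) + \frac{5 - 2}{0 - 3}\right) 2 \left(4 - 6\right) = \left(\left(6 + 5\right) + \frac{3}{-3}\right) 2 \left(-2\right) = \left(11 + 3 \left(- \frac{1}{3}\right)\right) 2 \left(-2\right) = \left(11 - 1\right) 2 \left(-2\right) = 10 \cdot 2 \left(-2\right) = 20 \left(-2\right) = -40$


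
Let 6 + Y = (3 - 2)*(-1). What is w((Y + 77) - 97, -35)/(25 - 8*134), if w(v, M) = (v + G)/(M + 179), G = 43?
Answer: -1/9423 ≈ -0.00010612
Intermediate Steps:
Y = -7 (Y = -6 + (3 - 2)*(-1) = -6 + 1*(-1) = -6 - 1 = -7)
w(v, M) = (43 + v)/(179 + M) (w(v, M) = (v + 43)/(M + 179) = (43 + v)/(179 + M))
w((Y + 77) - 97, -35)/(25 - 8*134) = ((43 + ((-7 + 77) - 97))/(179 - 35))/(25 - 8*134) = ((43 + (70 - 97))/144)/(25 - 1072) = ((43 - 27)/144)/(-1047) = ((1/144)*16)*(-1/1047) = (1/9)*(-1/1047) = -1/9423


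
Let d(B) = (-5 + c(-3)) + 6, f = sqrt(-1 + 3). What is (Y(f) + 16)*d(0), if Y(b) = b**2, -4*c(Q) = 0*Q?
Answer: 18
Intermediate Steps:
f = sqrt(2) ≈ 1.4142
c(Q) = 0 (c(Q) = -0*Q = -1/4*0 = 0)
d(B) = 1 (d(B) = (-5 + 0) + 6 = -5 + 6 = 1)
(Y(f) + 16)*d(0) = ((sqrt(2))**2 + 16)*1 = (2 + 16)*1 = 18*1 = 18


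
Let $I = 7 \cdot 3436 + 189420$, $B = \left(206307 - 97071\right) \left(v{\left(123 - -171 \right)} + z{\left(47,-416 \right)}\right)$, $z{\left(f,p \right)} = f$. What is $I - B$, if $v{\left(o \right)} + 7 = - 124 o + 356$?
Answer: $3939263632$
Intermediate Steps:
$v{\left(o \right)} = 349 - 124 o$ ($v{\left(o \right)} = -7 - \left(-356 + 124 o\right) = 349 - 124 o$)
$B = -3939050160$ ($B = \left(206307 - 97071\right) \left(\left(349 - 124 \left(123 - -171\right)\right) + 47\right) = 109236 \left(\left(349 - 124 \left(123 + 171\right)\right) + 47\right) = 109236 \left(\left(349 - 36456\right) + 47\right) = 109236 \left(-36107 + 47\right) = 109236 \left(-36060\right) = -3939050160$)
$I = 213472$ ($I = 24052 + 189420 = 213472$)
$I - B = 213472 - -3939050160 = 213472 + 3939050160 = 3939263632$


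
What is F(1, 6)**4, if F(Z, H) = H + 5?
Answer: 14641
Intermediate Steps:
F(Z, H) = 5 + H
F(1, 6)**4 = (5 + 6)**4 = 11**4 = 14641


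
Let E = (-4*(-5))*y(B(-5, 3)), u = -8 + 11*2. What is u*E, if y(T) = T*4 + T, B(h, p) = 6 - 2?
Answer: 5600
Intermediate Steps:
B(h, p) = 4
y(T) = 5*T (y(T) = 4*T + T = 5*T)
u = 14 (u = -8 + 22 = 14)
E = 400 (E = (-4*(-5))*(5*4) = 20*20 = 400)
u*E = 14*400 = 5600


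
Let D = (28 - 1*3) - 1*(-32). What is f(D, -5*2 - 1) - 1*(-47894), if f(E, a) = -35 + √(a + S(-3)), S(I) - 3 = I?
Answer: 47859 + I*√11 ≈ 47859.0 + 3.3166*I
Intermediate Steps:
S(I) = 3 + I
D = 57 (D = (28 - 3) + 32 = 25 + 32 = 57)
f(E, a) = -35 + √a (f(E, a) = -35 + √(a + (3 - 3)) = -35 + √(a + 0) = -35 + √a)
f(D, -5*2 - 1) - 1*(-47894) = (-35 + √(-5*2 - 1)) - 1*(-47894) = (-35 + √(-10 - 1)) + 47894 = (-35 + √(-11)) + 47894 = (-35 + I*√11) + 47894 = 47859 + I*√11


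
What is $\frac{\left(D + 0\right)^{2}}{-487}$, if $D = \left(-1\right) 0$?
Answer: $0$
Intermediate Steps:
$D = 0$
$\frac{\left(D + 0\right)^{2}}{-487} = \frac{\left(0 + 0\right)^{2}}{-487} = 0^{2} \left(- \frac{1}{487}\right) = 0 \left(- \frac{1}{487}\right) = 0$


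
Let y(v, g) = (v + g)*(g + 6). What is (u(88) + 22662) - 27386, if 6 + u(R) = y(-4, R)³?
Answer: 492290454406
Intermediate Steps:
y(v, g) = (6 + g)*(g + v) (y(v, g) = (g + v)*(6 + g) = (6 + g)*(g + v))
u(R) = -6 + (-24 + R² + 2*R)³ (u(R) = -6 + (R² + 6*R + 6*(-4) + R*(-4))³ = -6 + (R² + 6*R - 24 - 4*R)³ = -6 + (-24 + R² + 2*R)³)
(u(88) + 22662) - 27386 = ((-6 + (-24 + 88² + 2*88)³) + 22662) - 27386 = ((-6 + (-24 + 7744 + 176)³) + 22662) - 27386 = ((-6 + 7896³) + 22662) - 27386 = ((-6 + 492290459136) + 22662) - 27386 = (492290459130 + 22662) - 27386 = 492290481792 - 27386 = 492290454406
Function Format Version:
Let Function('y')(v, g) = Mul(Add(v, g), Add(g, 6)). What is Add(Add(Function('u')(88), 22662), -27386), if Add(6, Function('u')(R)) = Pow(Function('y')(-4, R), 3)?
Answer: 492290454406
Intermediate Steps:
Function('y')(v, g) = Mul(Add(6, g), Add(g, v)) (Function('y')(v, g) = Mul(Add(g, v), Add(6, g)) = Mul(Add(6, g), Add(g, v)))
Function('u')(R) = Add(-6, Pow(Add(-24, Pow(R, 2), Mul(2, R)), 3)) (Function('u')(R) = Add(-6, Pow(Add(Pow(R, 2), Mul(6, R), Mul(6, -4), Mul(R, -4)), 3)) = Add(-6, Pow(Add(Pow(R, 2), Mul(6, R), -24, Mul(-4, R)), 3)) = Add(-6, Pow(Add(-24, Pow(R, 2), Mul(2, R)), 3)))
Add(Add(Function('u')(88), 22662), -27386) = Add(Add(Add(-6, Pow(Add(-24, Pow(88, 2), Mul(2, 88)), 3)), 22662), -27386) = Add(Add(Add(-6, Pow(Add(-24, 7744, 176), 3)), 22662), -27386) = Add(Add(Add(-6, Pow(7896, 3)), 22662), -27386) = Add(Add(Add(-6, 492290459136), 22662), -27386) = Add(Add(492290459130, 22662), -27386) = Add(492290481792, -27386) = 492290454406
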